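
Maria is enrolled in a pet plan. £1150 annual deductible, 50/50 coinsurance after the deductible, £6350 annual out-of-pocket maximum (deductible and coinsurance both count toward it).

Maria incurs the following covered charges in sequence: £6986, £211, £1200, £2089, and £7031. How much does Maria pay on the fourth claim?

#1 (£6986): £1150 to deductible, leaving £5836; owner's 50% is £2918. Owner pays £4068; OOP now £4068.
#2 (£211): deductible already satisfied, so owner's share is 50% × £211 = £105.50. Cost to owner: £105.50. OOP to date £4173.50.
#3 (£1200): deductible met; 50% of £1200 = £600. Owner owes £600 (running OOP £4773.50).
#4 (£2089): deductible met; 50% of £2089 = £1044.50. Cost to owner: £1044.50. OOP to date £5818.

£1044.50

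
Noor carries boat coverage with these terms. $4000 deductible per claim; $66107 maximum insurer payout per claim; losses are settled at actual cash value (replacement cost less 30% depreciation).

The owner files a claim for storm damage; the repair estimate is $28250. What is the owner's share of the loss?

At 30% depreciation, ACV = $28250 − $8475 = $19775.
Subtract the deductible: $19775 − $4000 = $15775.
$15775 is within the $66107 limit, so the insurer pays $15775.
Owner's share is the uncovered remainder: $28250 − $15775 = $12475.

$12475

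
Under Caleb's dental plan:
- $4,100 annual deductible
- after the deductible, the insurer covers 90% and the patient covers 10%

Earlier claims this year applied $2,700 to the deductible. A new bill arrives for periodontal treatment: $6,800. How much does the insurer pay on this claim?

Deductible still to meet: $4,100 − $2,700 = $1,400.
The remaining $5,400 (= $6,800 − $1,400) moves to coinsurance.
10% of $5,400 = $540 falls to the patient.
That puts the patient's cost at $1,400 + $540 = $1,940.
Insurer pays the balance: $6,800 − $1,940 = $4,860.

$4,860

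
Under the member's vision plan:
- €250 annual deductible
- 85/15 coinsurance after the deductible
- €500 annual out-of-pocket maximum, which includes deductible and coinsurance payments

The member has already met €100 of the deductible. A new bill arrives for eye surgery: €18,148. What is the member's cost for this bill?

Remaining deductible: €250 − €100 = €150.
That leaves €18,148 − €150 = €17,998 for coinsurance.
Coinsurance: €17,998 × 15% = €2,699.70.
That puts the member's cost at €150 + €2,699.70 = €2,849.70 before any cap.
Year-to-date out-of-pocket would reach €100 + €2,849.70 = €2,949.70, above the €500 maximum, so the member pays only €500 − €100 = €400.

€400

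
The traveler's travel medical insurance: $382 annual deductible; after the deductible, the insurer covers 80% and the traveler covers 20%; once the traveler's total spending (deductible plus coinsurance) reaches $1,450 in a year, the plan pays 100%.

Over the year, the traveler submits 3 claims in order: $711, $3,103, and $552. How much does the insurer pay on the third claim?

Claim 1 ($711): deductible takes $382, $329 remains; traveler's 20% is $65.80. Cost to traveler: $447.80. OOP to date $447.80. Insurer: $711 − $447.80 = $263.20.
Claim 2 ($3,103): deductible met; 20% of $3,103 = $620.60. Traveler pays $620.60; OOP now $1,068.40. Insurer: $3,103 − $620.60 = $2,482.40.
Claim 3 ($552): 20% coinsurance on $552 = $110.40. Traveler owes $110.40 (running OOP $1,178.80). Insurer: $552 − $110.40 = $441.60.

$441.60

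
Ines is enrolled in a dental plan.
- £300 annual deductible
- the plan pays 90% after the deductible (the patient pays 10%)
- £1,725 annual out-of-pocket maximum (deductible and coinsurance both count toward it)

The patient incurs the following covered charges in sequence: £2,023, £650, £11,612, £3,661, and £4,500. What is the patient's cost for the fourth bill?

£26.50

Claim 1 — £2,023: deductible takes £300, £1,723 remains; coinsurance £1,723 × 10% = £172.30. Patient pays £472.30; OOP now £472.30.
Claim 2 — £650: deductible already satisfied, so patient's share is 10% × £650 = £65. Patient pays £65; OOP now £537.30.
Claim 3 — £11,612: deductible met; 10% of £11,612 = £1,161.20. Cost to patient: £1,161.20. OOP to date £1,698.50.
Claim 4 — £3,661: 10% coinsurance on £3,661 = £366.10. OOP would hit £2,064.60 > £1,725, so the cap limits the patient to £1,725 − £1,698.50 = £26.50.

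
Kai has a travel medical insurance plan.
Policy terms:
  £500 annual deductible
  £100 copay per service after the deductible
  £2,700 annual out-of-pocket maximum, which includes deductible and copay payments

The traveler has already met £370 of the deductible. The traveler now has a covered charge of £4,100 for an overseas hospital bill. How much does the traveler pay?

£230

£370 of the £500 deductible is already met, leaving £130.
That leaves £4,100 − £130 = £3,970 for the copay.
Copay on this service: £100.
That puts the traveler's cost at £130 + £100 = £230 before any cap.
Total out-of-pocket so far would be £370 + £230 = £600, below the £2,700 cap — no reduction.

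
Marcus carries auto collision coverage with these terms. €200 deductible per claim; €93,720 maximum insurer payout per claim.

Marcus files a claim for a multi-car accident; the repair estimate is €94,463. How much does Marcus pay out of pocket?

€743

Subtract the deductible: €94,463 − €200 = €94,263.
€94,263 exceeds the €93,720 limit, so the insurer pays the limit: €93,720.
The driver bears the rest of the original loss: €94,463 − €93,720 = €743.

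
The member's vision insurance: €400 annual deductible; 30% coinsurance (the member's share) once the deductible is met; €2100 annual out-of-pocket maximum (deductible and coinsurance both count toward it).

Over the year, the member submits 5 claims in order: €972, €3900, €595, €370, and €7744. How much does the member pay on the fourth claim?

€111

Claim 1 — €972: deductible takes €400, €572 remains; 30% of €572 = €171.60. Member owes €571.60 (running OOP €571.60).
Claim 2 — €3900: deductible met; 30% of €3900 = €1170. Cost to member: €1170. OOP to date €1741.60.
Claim 3 — €595: 30% coinsurance on €595 = €178.50. Member owes €178.50 (running OOP €1920.10).
Claim 4 — €370: 30% coinsurance on €370 = €111. Member owes €111 (running OOP €2031.10).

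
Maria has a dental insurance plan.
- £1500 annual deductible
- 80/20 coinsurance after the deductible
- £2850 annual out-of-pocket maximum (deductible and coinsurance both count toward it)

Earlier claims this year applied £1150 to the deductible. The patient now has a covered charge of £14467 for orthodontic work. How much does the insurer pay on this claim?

£12767

£1150 of the £1500 deductible is already met, leaving £350.
That leaves £14467 − £350 = £14117 for coinsurance.
Patient's 20% share of £14117 is £2823.40.
That puts the patient's cost at £350 + £2823.40 = £3173.40 before any cap.
Adding £3173.40 to the £1150 already spent would give £4323.40, which exceeds the £2850 cap; the patient pays just £2850 − £1150 = £1700.
The plan picks up £14467 − £1700 = £12767.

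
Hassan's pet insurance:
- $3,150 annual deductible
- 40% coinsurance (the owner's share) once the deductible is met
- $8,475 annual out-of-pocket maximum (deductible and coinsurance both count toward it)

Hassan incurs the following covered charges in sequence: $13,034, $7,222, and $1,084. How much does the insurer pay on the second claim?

$5,850.60

Bill 1, $13,034: $3,150 finishes the deductible; $9,884 goes to coinsurance; owner's 40% is $3,953.60. Owner pays $7,103.60; OOP now $7,103.60. Insurer: $13,034 − $7,103.60 = $5,930.40.
Bill 2, $7,222: deductible already satisfied, so owner's share is 40% × $7,222 = $2,888.80. OOP would hit $9,992.40 > $8,475, so the cap limits the owner to $8,475 − $7,103.60 = $1,371.40. Plan pays $7,222 − $1,371.40 = $5,850.60.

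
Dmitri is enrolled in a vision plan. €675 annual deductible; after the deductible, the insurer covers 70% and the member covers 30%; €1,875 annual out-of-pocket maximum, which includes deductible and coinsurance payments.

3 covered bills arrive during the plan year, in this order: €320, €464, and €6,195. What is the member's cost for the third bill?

Claim 1 (€320): all of it applies to the deductible. Cost to member: €320. OOP to date €320.
Claim 2 (€464): deductible takes €355, €109 remains; member's 30% is €32.70. Member owes €387.70 (running OOP €707.70).
Claim 3 (€6,195): 30% coinsurance on €6,195 = €1,858.50. Adding that to €707.70 gives €2,566.20, past the €1,875 cap; member pays only €1,875 − €707.70 = €1,167.30.

€1,167.30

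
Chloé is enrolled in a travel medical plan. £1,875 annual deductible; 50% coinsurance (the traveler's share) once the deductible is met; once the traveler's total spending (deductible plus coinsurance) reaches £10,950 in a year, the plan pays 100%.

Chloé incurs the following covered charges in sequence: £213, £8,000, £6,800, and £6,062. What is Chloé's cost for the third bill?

£3,400

Claim 1 — £213: fully absorbed by the deductible. Cost to traveler: £213. OOP to date £213.
Claim 2 — £8,000: £1,662 to deductible, leaving £6,338; traveler's 50% is £3,169. Traveler owes £4,831 (running OOP £5,044).
Claim 3 — £6,800: deductible met; 50% of £6,800 = £3,400. Traveler pays £3,400; OOP now £8,444.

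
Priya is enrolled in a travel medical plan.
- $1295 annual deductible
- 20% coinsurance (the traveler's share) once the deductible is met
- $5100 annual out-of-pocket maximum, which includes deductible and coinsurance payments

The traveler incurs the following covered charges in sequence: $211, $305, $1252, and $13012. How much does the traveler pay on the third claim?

$873.60

#1 ($211): entire amount goes to the deductible. Traveler owes $211 (running OOP $211).
#2 ($305): entire amount goes to the deductible. Traveler owes $305 (running OOP $516).
#3 ($1252): $779 to deductible, leaving $473; traveler's 20% is $94.60. Traveler owes $873.60 (running OOP $1389.60).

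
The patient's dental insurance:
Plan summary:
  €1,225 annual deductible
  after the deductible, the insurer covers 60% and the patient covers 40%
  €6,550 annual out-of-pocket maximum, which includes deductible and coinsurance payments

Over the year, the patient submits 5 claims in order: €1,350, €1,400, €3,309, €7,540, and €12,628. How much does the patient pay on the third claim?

€1,323.60

Bill 1, €1,350: €1,225 to deductible, leaving €125; coinsurance €125 × 40% = €50. Patient owes €1,275 (running OOP €1,275).
Bill 2, €1,400: deductible met; 40% of €1,400 = €560. Patient pays €560; OOP now €1,835.
Bill 3, €3,309: deductible already satisfied, so patient's share is 40% × €3,309 = €1,323.60. Patient owes €1,323.60 (running OOP €3,158.60).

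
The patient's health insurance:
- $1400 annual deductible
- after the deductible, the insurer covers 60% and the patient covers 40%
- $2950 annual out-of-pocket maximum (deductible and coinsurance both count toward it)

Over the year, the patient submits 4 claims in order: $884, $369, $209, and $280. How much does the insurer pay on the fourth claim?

$168

#1 ($884): fully absorbed by the deductible. Patient pays $884; OOP now $884. Insurer: $884 − $884 = $0.
#2 ($369): fully absorbed by the deductible. Cost to patient: $369. OOP to date $1253. Insurer: $369 − $369 = $0.
#3 ($209): deductible takes $147, $62 remains; patient's 40% is $24.80. Patient pays $171.80; OOP now $1424.80. Insurer: $209 − $171.80 = $37.20.
#4 ($280): deductible met; 40% of $280 = $112. Patient owes $112 (running OOP $1536.80). Insurer: $280 − $112 = $168.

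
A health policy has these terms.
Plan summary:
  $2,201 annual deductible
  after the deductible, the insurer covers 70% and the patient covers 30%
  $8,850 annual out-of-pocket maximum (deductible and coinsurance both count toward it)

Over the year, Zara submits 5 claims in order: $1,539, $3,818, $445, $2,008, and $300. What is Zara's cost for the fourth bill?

#1 ($1,539): fully absorbed by the deductible. Patient pays $1,539; OOP now $1,539.
#2 ($3,818): $662 to deductible, leaving $3,156; patient's 30% is $946.80. Patient owes $1,608.80 (running OOP $3,147.80).
#3 ($445): deductible met; 30% of $445 = $133.50. Patient pays $133.50; OOP now $3,281.30.
#4 ($2,008): 30% coinsurance on $2,008 = $602.40. Patient owes $602.40 (running OOP $3,883.70).

$602.40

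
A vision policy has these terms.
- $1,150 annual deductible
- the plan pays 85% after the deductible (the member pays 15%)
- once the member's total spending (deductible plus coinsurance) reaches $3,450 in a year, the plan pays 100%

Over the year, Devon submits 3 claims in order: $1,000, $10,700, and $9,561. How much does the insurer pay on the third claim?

$8,843.50

Claim 1 ($1,000): entire amount goes to the deductible. Cost to member: $1,000. OOP to date $1,000. Insurer: $1,000 − $1,000 = $0.
Claim 2 ($10,700): deductible takes $150, $10,550 remains; 15% of $10,550 = $1,582.50. Member owes $1,732.50 (running OOP $2,732.50). Insurer: $10,700 − $1,732.50 = $8,967.50.
Claim 3 ($9,561): deductible already satisfied, so member's share is 15% × $9,561 = $1,434.15. That would push OOP to $4,166.65, over the $3,450 cap, so member pays $3,450 − $2,732.50 = $717.50. Insurer: $9,561 − $717.50 = $8,843.50.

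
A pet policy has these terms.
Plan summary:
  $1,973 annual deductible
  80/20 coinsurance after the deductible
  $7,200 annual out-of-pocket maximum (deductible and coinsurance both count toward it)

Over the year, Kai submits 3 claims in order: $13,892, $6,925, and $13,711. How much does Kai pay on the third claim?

$1,458.20

Claim 1 — $13,892: $1,973 finishes the deductible; $11,919 goes to coinsurance; owner's 20% is $2,383.80. Cost to owner: $4,356.80. OOP to date $4,356.80.
Claim 2 — $6,925: deductible met; 20% of $6,925 = $1,385. Owner pays $1,385; OOP now $5,741.80.
Claim 3 — $13,711: deductible met; 20% of $13,711 = $2,742.20. That would push OOP to $8,484, over the $7,200 cap, so owner pays $7,200 − $5,741.80 = $1,458.20.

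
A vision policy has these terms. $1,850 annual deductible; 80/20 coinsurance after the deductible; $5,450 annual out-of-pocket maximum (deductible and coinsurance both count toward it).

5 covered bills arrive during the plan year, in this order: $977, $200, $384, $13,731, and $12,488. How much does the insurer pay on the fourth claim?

Claim 1 — $977: entire amount goes to the deductible. Cost to member: $977. OOP to date $977. Plan pays $977 − $977 = $0.
Claim 2 — $200: fully absorbed by the deductible. Member owes $200 (running OOP $1,177). Plan pays $200 − $200 = $0.
Claim 3 — $384: all of it applies to the deductible. Member pays $384; OOP now $1,561. Plan pays $384 − $384 = $0.
Claim 4 — $13,731: deductible takes $289, $13,442 remains; coinsurance $13,442 × 20% = $2,688.40. Cost to member: $2,977.40. OOP to date $4,538.40. Plan pays $13,731 − $2,977.40 = $10,753.60.

$10,753.60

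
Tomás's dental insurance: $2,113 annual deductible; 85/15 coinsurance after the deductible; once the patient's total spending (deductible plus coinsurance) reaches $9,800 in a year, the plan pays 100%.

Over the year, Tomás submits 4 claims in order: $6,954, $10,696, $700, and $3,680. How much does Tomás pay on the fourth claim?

Claim 1 — $6,954: deductible takes $2,113, $4,841 remains; patient's 15% is $726.15. Patient owes $2,839.15 (running OOP $2,839.15).
Claim 2 — $10,696: deductible met; 15% of $10,696 = $1,604.40. Cost to patient: $1,604.40. OOP to date $4,443.55.
Claim 3 — $700: deductible already satisfied, so patient's share is 15% × $700 = $105. Cost to patient: $105. OOP to date $4,548.55.
Claim 4 — $3,680: 15% coinsurance on $3,680 = $552. Cost to patient: $552. OOP to date $5,100.55.

$552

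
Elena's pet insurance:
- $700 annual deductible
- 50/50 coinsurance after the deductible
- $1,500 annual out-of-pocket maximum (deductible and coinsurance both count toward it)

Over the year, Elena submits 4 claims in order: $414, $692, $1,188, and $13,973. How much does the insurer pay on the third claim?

$594

#1 ($414): entire amount goes to the deductible. Cost to owner: $414. OOP to date $414. Plan pays $414 − $414 = $0.
#2 ($692): $286 finishes the deductible; $406 goes to coinsurance; coinsurance $406 × 50% = $203. Owner pays $489; OOP now $903. Insurer: $692 − $489 = $203.
#3 ($1,188): deductible already satisfied, so owner's share is 50% × $1,188 = $594. Owner owes $594 (running OOP $1,497). Insurer: $1,188 − $594 = $594.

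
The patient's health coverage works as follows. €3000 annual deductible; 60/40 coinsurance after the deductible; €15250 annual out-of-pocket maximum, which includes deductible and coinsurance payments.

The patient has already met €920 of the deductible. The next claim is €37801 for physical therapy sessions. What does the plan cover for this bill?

€23471

€920 of the €3000 deductible is already met, leaving €2080.
That leaves €37801 − €2080 = €35721 for coinsurance.
Coinsurance: €35721 × 40% = €14288.40.
That puts the patient's cost at €2080 + €14288.40 = €16368.40 before any cap.
Adding €16368.40 to the €920 already spent would give €17288.40, which exceeds the €15250 cap; the patient pays just €15250 − €920 = €14330.
The insurer covers the remainder: €37801 − €14330 = €23471.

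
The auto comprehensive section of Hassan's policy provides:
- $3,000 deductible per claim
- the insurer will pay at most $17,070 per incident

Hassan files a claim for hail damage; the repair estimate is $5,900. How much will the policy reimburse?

$2,900

Subtract the deductible: $5,900 − $3,000 = $2,900.
$2,900 is within the $17,070 limit, so the insurer pays $2,900.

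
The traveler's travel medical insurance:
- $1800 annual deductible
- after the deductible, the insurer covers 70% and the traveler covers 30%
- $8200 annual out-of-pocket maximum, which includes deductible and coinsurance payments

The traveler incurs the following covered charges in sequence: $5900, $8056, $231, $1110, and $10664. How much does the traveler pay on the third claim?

Claim 1 ($5900): $1800 finishes the deductible; $4100 goes to coinsurance; coinsurance $4100 × 30% = $1230. Traveler owes $3030 (running OOP $3030).
Claim 2 ($8056): deductible met; 30% of $8056 = $2416.80. Traveler pays $2416.80; OOP now $5446.80.
Claim 3 ($231): 30% coinsurance on $231 = $69.30. Traveler pays $69.30; OOP now $5516.10.

$69.30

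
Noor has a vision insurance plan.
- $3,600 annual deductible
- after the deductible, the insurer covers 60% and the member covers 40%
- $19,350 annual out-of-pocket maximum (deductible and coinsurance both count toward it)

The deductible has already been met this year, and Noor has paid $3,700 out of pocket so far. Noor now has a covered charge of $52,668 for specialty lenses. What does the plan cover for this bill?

The deductible is already satisfied, so the full bill goes to coinsurance.
Coinsurance: $52,668 × 40% = $21,067.20.
Adding $21,067.20 to the $3,700 already spent would give $24,767.20, which exceeds the $19,350 cap; the member pays just $19,350 − $3,700 = $15,650.
The plan picks up $52,668 − $15,650 = $37,018.

$37,018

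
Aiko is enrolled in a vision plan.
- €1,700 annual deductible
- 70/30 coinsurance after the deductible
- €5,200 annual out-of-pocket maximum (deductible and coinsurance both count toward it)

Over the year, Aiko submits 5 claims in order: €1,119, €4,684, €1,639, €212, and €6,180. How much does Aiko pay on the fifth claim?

€1,713.80

Claim 1 — €1,119: all of it applies to the deductible. Cost to member: €1,119. OOP to date €1,119.
Claim 2 — €4,684: €581 to deductible, leaving €4,103; 30% of €4,103 = €1,230.90. Member owes €1,811.90 (running OOP €2,930.90).
Claim 3 — €1,639: 30% coinsurance on €1,639 = €491.70. Member pays €491.70; OOP now €3,422.60.
Claim 4 — €212: deductible met; 30% of €212 = €63.60. Member owes €63.60 (running OOP €3,486.20).
Claim 5 — €6,180: deductible met; 30% of €6,180 = €1,854. OOP would hit €5,340.20 > €5,200, so the cap limits the member to €5,200 − €3,486.20 = €1,713.80.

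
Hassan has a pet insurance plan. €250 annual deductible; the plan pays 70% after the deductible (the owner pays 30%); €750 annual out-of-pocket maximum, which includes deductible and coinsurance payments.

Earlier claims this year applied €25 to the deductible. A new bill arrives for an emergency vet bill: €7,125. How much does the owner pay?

Deductible still to meet: €250 − €25 = €225.
The remaining €6,900 (= €7,125 − €225) moves to coinsurance.
Coinsurance: €6,900 × 30% = €2,070.
Owner responsibility before any cap: €225 + €2,070 = €2,295.
Adding €2,295 to the €25 already spent would give €2,320, which exceeds the €750 cap; the owner pays just €750 − €25 = €725.

€725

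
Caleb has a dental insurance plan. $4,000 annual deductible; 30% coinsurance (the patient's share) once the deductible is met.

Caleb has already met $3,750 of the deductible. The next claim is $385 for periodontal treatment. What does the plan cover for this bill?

Deductible still to meet: $4,000 − $3,750 = $250.
That leaves $385 − $250 = $135 for coinsurance.
Coinsurance: $135 × 30% = $40.50.
That puts the patient's cost at $250 + $40.50 = $290.50.
Insurer pays the balance: $385 − $290.50 = $94.50.

$94.50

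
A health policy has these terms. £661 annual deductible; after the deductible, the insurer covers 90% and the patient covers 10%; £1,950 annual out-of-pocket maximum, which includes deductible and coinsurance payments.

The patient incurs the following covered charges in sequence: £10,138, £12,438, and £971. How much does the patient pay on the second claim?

Claim 1 — £10,138: £661 finishes the deductible; £9,477 goes to coinsurance; 10% of £9,477 = £947.70. Cost to patient: £1,608.70. OOP to date £1,608.70.
Claim 2 — £12,438: deductible already satisfied, so patient's share is 10% × £12,438 = £1,243.80. OOP would hit £2,852.50 > £1,950, so the cap limits the patient to £1,950 − £1,608.70 = £341.30.

£341.30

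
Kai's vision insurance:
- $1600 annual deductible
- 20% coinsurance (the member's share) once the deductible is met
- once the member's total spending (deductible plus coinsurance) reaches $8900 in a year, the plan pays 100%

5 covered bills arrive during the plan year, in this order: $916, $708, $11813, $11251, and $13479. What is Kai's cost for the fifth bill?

$2682.40

#1 ($916): entire amount goes to the deductible. Cost to member: $916. OOP to date $916.
#2 ($708): deductible takes $684, $24 remains; 20% of $24 = $4.80. Cost to member: $688.80. OOP to date $1604.80.
#3 ($11813): 20% coinsurance on $11813 = $2362.60. Member pays $2362.60; OOP now $3967.40.
#4 ($11251): 20% coinsurance on $11251 = $2250.20. Cost to member: $2250.20. OOP to date $6217.60.
#5 ($13479): deductible met; 20% of $13479 = $2695.80. That would push OOP to $8913.40, over the $8900 cap, so member pays $8900 − $6217.60 = $2682.40.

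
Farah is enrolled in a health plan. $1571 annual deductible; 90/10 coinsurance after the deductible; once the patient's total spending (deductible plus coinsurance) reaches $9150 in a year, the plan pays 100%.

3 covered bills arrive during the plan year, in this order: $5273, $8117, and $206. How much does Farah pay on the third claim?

$20.60

#1 ($5273): $1571 finishes the deductible; $3702 goes to coinsurance; coinsurance $3702 × 10% = $370.20. Patient owes $1941.20 (running OOP $1941.20).
#2 ($8117): deductible met; 10% of $8117 = $811.70. Cost to patient: $811.70. OOP to date $2752.90.
#3 ($206): 10% coinsurance on $206 = $20.60. Cost to patient: $20.60. OOP to date $2773.50.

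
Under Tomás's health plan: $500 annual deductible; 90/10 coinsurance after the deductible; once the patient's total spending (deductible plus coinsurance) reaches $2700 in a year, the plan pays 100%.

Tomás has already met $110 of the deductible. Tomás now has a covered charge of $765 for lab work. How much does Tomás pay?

$110 of the $500 deductible is already met, leaving $390.
After the $390 deductible portion, $765 − $390 = $375 is subject to coinsurance.
Coinsurance: $375 × 10% = $37.50.
That puts the patient's cost at $390 + $37.50 = $427.50 before any cap.
Cumulative spending $110 + $427.50 = $537.50 stays under the $2700 maximum.

$427.50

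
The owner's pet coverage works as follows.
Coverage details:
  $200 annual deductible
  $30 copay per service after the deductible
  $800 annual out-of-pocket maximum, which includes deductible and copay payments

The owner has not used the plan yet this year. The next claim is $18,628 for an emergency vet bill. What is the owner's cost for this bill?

Nothing has been paid toward the $200 deductible, so the first $200 of this charge is applied there.
After the $200 deductible portion, $18,628 − $200 = $18,428 is subject to the copay.
Copay on this service: $30.
That puts the owner's cost at $200 + $30 = $230 before any cap.
Cumulative spending $0 + $230 = $230 stays under the $800 maximum.

$230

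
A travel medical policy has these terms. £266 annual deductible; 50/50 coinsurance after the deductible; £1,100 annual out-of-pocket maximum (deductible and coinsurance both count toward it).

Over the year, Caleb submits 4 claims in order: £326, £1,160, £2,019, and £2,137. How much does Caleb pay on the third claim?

Bill 1, £326: £266 finishes the deductible; £60 goes to coinsurance; traveler's 50% is £30. Traveler pays £296; OOP now £296.
Bill 2, £1,160: deductible already satisfied, so traveler's share is 50% × £1,160 = £580. Traveler owes £580 (running OOP £876).
Bill 3, £2,019: deductible already satisfied, so traveler's share is 50% × £2,019 = £1,009.50. OOP would hit £1,885.50 > £1,100, so the cap limits the traveler to £1,100 − £876 = £224.

£224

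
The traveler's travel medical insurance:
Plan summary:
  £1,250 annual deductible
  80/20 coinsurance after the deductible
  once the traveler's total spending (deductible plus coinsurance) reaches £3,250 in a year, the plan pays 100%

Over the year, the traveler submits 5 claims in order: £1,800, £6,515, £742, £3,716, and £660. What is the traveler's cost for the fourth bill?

£438.60

#1 (£1,800): £1,250 to deductible, leaving £550; traveler's 20% is £110. Traveler owes £1,360 (running OOP £1,360).
#2 (£6,515): 20% coinsurance on £6,515 = £1,303. Traveler pays £1,303; OOP now £2,663.
#3 (£742): deductible met; 20% of £742 = £148.40. Traveler owes £148.40 (running OOP £2,811.40).
#4 (£3,716): deductible already satisfied, so traveler's share is 20% × £3,716 = £743.20. OOP would hit £3,554.60 > £3,250, so the cap limits the traveler to £3,250 − £2,811.40 = £438.60.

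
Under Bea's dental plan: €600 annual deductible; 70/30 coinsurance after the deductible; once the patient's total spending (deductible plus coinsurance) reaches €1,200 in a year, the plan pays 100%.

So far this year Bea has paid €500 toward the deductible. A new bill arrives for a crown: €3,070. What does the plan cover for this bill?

Deductible still to meet: €600 − €500 = €100.
After the €100 deductible portion, €3,070 − €100 = €2,970 is subject to coinsurance.
Coinsurance: €2,970 × 30% = €891.
That puts the patient's cost at €100 + €891 = €991 before any cap.
That would bring total out-of-pocket to €1,491, past the €1,200 cap. The patient is capped at €1,200 − €500 = €700 on this claim.
The insurer covers the remainder: €3,070 − €700 = €2,370.

€2,370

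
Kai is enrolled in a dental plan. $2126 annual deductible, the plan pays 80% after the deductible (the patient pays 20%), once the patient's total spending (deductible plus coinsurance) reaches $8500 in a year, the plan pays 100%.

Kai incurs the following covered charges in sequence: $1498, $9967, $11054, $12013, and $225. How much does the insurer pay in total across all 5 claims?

$26257

Claim 1 — $1498: fully absorbed by the deductible. Patient owes $1498 (running OOP $1498). Insurer: $1498 − $1498 = $0.
Claim 2 — $9967: $628 to deductible, leaving $9339; 20% of $9339 = $1867.80. Cost to patient: $2495.80. OOP to date $3993.80. Insurer: $9967 − $2495.80 = $7471.20.
Claim 3 — $11054: deductible met; 20% of $11054 = $2210.80. Cost to patient: $2210.80. OOP to date $6204.60. Insurer: $11054 − $2210.80 = $8843.20.
Claim 4 — $12013: deductible already satisfied, so patient's share is 20% × $12013 = $2402.60. OOP would hit $8607.20 > $8500, so the cap limits the patient to $8500 − $6204.60 = $2295.40. Plan pays $12013 − $2295.40 = $9717.60.
Claim 5 — $225: 20% coinsurance on $225 = $45. That would push OOP to $8545, over the $8500 cap, so patient pays $8500 − $8500 = $0. Plan pays $225 − $0 = $225.
Insurer total = bills − patient's total = $34757 − $8500 = $26257.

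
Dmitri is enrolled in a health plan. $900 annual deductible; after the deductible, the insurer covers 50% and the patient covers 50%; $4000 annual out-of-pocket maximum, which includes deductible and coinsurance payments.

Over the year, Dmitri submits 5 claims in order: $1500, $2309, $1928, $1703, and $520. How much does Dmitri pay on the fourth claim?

Claim 1 ($1500): $900 finishes the deductible; $600 goes to coinsurance; patient's 50% is $300. Patient owes $1200 (running OOP $1200).
Claim 2 ($2309): deductible already satisfied, so patient's share is 50% × $2309 = $1154.50. Patient owes $1154.50 (running OOP $2354.50).
Claim 3 ($1928): deductible met; 50% of $1928 = $964. Patient pays $964; OOP now $3318.50.
Claim 4 ($1703): deductible met; 50% of $1703 = $851.50. OOP would hit $4170 > $4000, so the cap limits the patient to $4000 − $3318.50 = $681.50.

$681.50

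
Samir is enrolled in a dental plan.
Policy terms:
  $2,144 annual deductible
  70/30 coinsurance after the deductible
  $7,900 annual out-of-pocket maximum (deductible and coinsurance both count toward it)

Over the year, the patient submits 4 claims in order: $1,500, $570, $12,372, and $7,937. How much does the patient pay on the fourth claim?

#1 ($1,500): fully absorbed by the deductible. Patient pays $1,500; OOP now $1,500.
#2 ($570): entire amount goes to the deductible. Patient pays $570; OOP now $2,070.
#3 ($12,372): $74 to deductible, leaving $12,298; coinsurance $12,298 × 30% = $3,689.40. Patient pays $3,763.40; OOP now $5,833.40.
#4 ($7,937): deductible already satisfied, so patient's share is 30% × $7,937 = $2,381.10. That would push OOP to $8,214.50, over the $7,900 cap, so patient pays $7,900 − $5,833.40 = $2,066.60.

$2,066.60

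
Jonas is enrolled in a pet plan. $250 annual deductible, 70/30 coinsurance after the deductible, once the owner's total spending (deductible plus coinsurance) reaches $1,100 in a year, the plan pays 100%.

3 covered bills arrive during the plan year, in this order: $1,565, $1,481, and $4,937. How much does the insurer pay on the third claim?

$4,925.80

Claim 1 — $1,565: $250 to deductible, leaving $1,315; coinsurance $1,315 × 30% = $394.50. Owner pays $644.50; OOP now $644.50. Insurer: $1,565 − $644.50 = $920.50.
Claim 2 — $1,481: 30% coinsurance on $1,481 = $444.30. Cost to owner: $444.30. OOP to date $1,088.80. Insurer: $1,481 − $444.30 = $1,036.70.
Claim 3 — $4,937: 30% coinsurance on $4,937 = $1,481.10. That would push OOP to $2,569.90, over the $1,100 cap, so owner pays $1,100 − $1,088.80 = $11.20. Plan pays $4,937 − $11.20 = $4,925.80.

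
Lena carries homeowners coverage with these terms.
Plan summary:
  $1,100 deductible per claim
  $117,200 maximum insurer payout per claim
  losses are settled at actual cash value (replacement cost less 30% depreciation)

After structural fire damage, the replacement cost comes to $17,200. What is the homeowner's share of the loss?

Depreciate 30%: the covered value is $17,200 × 0.7 = $12,040.
Subtract the deductible: $12,040 − $1,100 = $10,940.
$10,940 is within the $117,200 limit, so the insurer pays $10,940.
Out of pocket: $17,200 − $10,940 = $6,260.

$6,260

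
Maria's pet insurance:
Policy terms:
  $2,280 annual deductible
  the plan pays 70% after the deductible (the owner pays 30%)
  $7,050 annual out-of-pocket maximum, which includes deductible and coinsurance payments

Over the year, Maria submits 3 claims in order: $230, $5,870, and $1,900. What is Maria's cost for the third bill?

$570

#1 ($230): fully absorbed by the deductible. Owner owes $230 (running OOP $230).
#2 ($5,870): $2,050 to deductible, leaving $3,820; owner's 30% is $1,146. Owner pays $3,196; OOP now $3,426.
#3 ($1,900): 30% coinsurance on $1,900 = $570. Cost to owner: $570. OOP to date $3,996.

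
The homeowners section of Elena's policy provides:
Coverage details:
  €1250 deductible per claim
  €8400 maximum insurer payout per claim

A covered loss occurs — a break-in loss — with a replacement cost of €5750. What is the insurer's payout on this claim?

After the deductible, €5750 − €1250 = €4500 remains.
€4500 is within the €8400 limit, so the insurer pays €4500.

€4500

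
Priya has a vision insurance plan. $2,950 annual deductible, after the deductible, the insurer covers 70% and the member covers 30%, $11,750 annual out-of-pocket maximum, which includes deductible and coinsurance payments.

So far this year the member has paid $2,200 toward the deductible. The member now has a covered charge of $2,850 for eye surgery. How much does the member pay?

Deductible still to meet: $2,950 − $2,200 = $750.
That leaves $2,850 − $750 = $2,100 for coinsurance.
30% of $2,100 = $630 falls to the member.
So the member owes $750 + $630 = $1,380 before any cap.
Total out-of-pocket so far would be $2,200 + $1,380 = $3,580, below the $11,750 cap — no reduction.

$1,380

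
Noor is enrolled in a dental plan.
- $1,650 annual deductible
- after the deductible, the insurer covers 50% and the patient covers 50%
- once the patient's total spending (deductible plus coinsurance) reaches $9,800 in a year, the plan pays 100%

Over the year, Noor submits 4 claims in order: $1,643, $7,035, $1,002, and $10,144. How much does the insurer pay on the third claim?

$501

Claim 1 — $1,643: all of it applies to the deductible. Cost to patient: $1,643. OOP to date $1,643. Insurer: $1,643 − $1,643 = $0.
Claim 2 — $7,035: $7 to deductible, leaving $7,028; patient's 50% is $3,514. Patient pays $3,521; OOP now $5,164. Insurer: $7,035 − $3,521 = $3,514.
Claim 3 — $1,002: deductible met; 50% of $1,002 = $501. Cost to patient: $501. OOP to date $5,665. Insurer: $1,002 − $501 = $501.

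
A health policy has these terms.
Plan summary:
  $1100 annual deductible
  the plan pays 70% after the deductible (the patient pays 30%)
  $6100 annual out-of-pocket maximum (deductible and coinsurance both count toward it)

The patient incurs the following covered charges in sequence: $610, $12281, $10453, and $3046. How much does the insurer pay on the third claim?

$8990.30

#1 ($610): entire amount goes to the deductible. Patient pays $610; OOP now $610. Insurer: $610 − $610 = $0.
#2 ($12281): $490 finishes the deductible; $11791 goes to coinsurance; 30% of $11791 = $3537.30. Patient pays $4027.30; OOP now $4637.30. Plan pays $12281 − $4027.30 = $8253.70.
#3 ($10453): deductible met; 30% of $10453 = $3135.90. That would push OOP to $7773.20, over the $6100 cap, so patient pays $6100 − $4637.30 = $1462.70. Plan pays $10453 − $1462.70 = $8990.30.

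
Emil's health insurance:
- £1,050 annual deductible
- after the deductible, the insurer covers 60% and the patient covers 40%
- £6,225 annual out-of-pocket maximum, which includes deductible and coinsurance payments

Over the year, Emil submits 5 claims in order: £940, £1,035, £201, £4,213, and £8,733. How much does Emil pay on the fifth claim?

£3,039.40

Claim 1 — £940: all of it applies to the deductible. Patient owes £940 (running OOP £940).
Claim 2 — £1,035: £110 finishes the deductible; £925 goes to coinsurance; patient's 40% is £370. Patient owes £480 (running OOP £1,420).
Claim 3 — £201: deductible already satisfied, so patient's share is 40% × £201 = £80.40. Patient pays £80.40; OOP now £1,500.40.
Claim 4 — £4,213: deductible already satisfied, so patient's share is 40% × £4,213 = £1,685.20. Cost to patient: £1,685.20. OOP to date £3,185.60.
Claim 5 — £8,733: 40% coinsurance on £8,733 = £3,493.20. OOP would hit £6,678.80 > £6,225, so the cap limits the patient to £6,225 − £3,185.60 = £3,039.40.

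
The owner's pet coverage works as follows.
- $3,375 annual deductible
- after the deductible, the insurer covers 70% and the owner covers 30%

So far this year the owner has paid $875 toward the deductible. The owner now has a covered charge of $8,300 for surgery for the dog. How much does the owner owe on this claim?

Deductible still to meet: $3,375 − $875 = $2,500.
That leaves $8,300 − $2,500 = $5,800 for coinsurance.
Coinsurance: $5,800 × 30% = $1,740.
That puts the owner's cost at $2,500 + $1,740 = $4,240.

$4,240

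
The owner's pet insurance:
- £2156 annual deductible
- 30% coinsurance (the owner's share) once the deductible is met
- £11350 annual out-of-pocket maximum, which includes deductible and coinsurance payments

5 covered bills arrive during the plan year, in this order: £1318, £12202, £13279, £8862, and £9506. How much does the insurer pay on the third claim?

Claim 1 (£1318): all of it applies to the deductible. Owner pays £1318; OOP now £1318. Plan pays £1318 − £1318 = £0.
Claim 2 (£12202): deductible takes £838, £11364 remains; coinsurance £11364 × 30% = £3409.20. Owner owes £4247.20 (running OOP £5565.20). Plan pays £12202 − £4247.20 = £7954.80.
Claim 3 (£13279): 30% coinsurance on £13279 = £3983.70. Owner pays £3983.70; OOP now £9548.90. Insurer: £13279 − £3983.70 = £9295.30.

£9295.30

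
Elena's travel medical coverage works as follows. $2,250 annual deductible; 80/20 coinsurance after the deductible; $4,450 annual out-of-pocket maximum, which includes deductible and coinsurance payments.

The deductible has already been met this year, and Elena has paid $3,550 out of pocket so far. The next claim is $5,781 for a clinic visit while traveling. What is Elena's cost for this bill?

The deductible is already satisfied, so the full bill goes to coinsurance.
Traveler's 20% share of $5,781 is $1,156.20.
Adding $1,156.20 to the $3,550 already spent would give $4,706.20, which exceeds the $4,450 cap; the traveler pays just $4,450 − $3,550 = $900.

$900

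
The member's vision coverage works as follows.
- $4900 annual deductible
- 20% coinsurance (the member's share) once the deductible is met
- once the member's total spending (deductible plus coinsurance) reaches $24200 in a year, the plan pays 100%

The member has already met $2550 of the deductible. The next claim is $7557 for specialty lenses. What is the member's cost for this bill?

Remaining deductible: $4900 − $2550 = $2350.
The remaining $5207 (= $7557 − $2350) moves to coinsurance.
Member's 20% share of $5207 is $1041.40.
So the member owes $2350 + $1041.40 = $3391.40 before any cap.
Total out-of-pocket so far would be $2550 + $3391.40 = $5941.40, below the $24200 cap — no reduction.

$3391.40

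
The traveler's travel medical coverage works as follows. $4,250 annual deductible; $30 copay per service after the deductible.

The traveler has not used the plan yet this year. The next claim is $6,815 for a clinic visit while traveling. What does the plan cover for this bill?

$2,535

Nothing has been paid toward the $4,250 deductible, so the first $4,250 of this charge is applied there.
After the $4,250 deductible portion, $6,815 − $4,250 = $2,565 is subject to the copay.
Copay on this service: $30.
So the traveler owes $4,250 + $30 = $4,280.
The insurer covers the remainder: $6,815 − $4,280 = $2,535.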